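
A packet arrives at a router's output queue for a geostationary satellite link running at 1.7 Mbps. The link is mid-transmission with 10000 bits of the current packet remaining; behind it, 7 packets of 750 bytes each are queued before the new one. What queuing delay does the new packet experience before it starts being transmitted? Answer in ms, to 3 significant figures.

Each queued packet: L/R = 6000/1700000 = 3.52941 ms.
7 queued → 24.7059 ms.
Plus remaining 10000 bits of current packet: 5.88235 ms.
Queuing delay = 30.6 ms.

30.6 ms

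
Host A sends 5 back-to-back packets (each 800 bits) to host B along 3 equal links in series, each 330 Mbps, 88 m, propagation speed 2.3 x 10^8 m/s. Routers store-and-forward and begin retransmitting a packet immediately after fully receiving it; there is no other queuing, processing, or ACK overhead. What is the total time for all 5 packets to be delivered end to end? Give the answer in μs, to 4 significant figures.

18.12 μs

Per-hop transmission t_tx = L/R = 800/330000000 = 2.42424 μs.
Per-hop propagation t_prop = 88/2.3e+08 = 0.382609 μs.
Pipeline fill: first packet needs 3·t_tx to clear all hops; remaining 4 packets each add one t_tx.
Total = (3+5-1)·t_tx + 3·t_prop = 7·2.42424 + 3·0.382609 = 18.12 μs.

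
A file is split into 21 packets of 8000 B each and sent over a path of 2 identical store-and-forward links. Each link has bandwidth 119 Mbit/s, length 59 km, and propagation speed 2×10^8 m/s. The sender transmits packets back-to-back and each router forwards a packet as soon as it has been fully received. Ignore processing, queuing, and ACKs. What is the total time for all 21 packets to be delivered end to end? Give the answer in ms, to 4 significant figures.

12.42 ms

Per-hop transmission t_tx = L/R = 64000/119000000 = 0.537815 ms.
Per-hop propagation t_prop = 59000/200000000 = 0.295 ms.
Pipeline fill: first packet needs 2·t_tx to clear all hops; remaining 20 packets each add one t_tx.
Total = (2+21-1)·t_tx + 2·t_prop = 22·0.537815 + 2·0.295 = 12.42 ms.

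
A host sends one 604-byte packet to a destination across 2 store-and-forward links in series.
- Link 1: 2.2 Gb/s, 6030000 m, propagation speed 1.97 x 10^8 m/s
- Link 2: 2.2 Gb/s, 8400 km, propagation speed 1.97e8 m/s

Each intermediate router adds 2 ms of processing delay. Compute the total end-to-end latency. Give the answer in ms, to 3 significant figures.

75.3 ms

L = 604 × 8 = 4832 bits.
Transmission delay per hop = L/R = 4832/2200000000 = 0.00219636 ms; 2 hops → 0.00439273 ms.
Propagation delays (d/s per hop): 30.6091, 42.6396 ms; sum = 73.2487 ms.
Processing at 1 router(s): 1 × 2 ms = 2 ms.
End-to-end = 75.3 ms.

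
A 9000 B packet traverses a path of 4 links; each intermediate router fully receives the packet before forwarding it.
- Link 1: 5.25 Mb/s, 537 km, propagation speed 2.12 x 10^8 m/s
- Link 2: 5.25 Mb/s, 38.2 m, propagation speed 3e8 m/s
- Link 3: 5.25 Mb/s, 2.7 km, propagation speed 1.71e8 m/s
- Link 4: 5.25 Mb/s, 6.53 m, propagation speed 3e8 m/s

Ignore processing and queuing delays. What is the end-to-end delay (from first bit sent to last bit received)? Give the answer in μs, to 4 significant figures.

L = 9000 × 8 = 72000 bits.
Transmission delay per hop = L/R = 72000/5250000 = 13714.3 μs; 4 hops → 54857.1 μs.
Propagation delays (d/s per hop): 2533.02, 0.127333, 15.7895, 0.0217667 μs; sum = 2548.96 μs.
End-to-end = 57410 μs.

57410 μs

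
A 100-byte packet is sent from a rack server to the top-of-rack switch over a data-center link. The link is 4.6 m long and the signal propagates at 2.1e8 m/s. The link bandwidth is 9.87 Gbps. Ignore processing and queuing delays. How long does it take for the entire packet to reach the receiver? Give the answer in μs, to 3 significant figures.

L = 100 × 8 = 800 bits.
Transmission delay = L/R = 800 / 9870000000 = 0.0810537 μs.
Propagation delay = d/s = 4.6 m / 210000000 m/s = 0.0219048 μs.
Total = 0.103 μs.

0.103 μs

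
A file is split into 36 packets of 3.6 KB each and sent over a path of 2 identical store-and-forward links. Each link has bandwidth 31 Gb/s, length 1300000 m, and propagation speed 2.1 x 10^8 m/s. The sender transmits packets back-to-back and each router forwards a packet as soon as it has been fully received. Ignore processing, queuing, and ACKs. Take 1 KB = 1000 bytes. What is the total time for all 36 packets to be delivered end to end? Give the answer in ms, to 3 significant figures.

Per-hop transmission t_tx = L/R = 28800/31000000000 = 0.000929032 ms.
Per-hop propagation t_prop = 1300000/210000000 = 6.19048 ms.
Pipeline fill: first packet needs 2·t_tx to clear all hops; remaining 35 packets each add one t_tx.
Total = (2+36-1)·t_tx + 2·t_prop = 37·0.000929032 + 2·6.19048 = 12.4 ms.

12.4 ms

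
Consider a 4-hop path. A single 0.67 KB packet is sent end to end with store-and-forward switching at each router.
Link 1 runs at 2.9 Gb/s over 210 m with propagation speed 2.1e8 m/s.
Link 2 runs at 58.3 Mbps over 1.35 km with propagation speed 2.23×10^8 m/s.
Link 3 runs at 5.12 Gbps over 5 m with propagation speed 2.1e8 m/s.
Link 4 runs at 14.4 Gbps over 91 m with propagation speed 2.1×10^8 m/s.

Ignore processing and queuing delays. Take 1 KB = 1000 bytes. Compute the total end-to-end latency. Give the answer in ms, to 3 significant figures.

L = 5360 bits.
Transmission delays (L/R per hop): 0.00184828, 0.0919383, 0.00104688, 0.000372222 ms; sum = 0.0952056 ms.
Propagation delays (d/s per hop): 0.001, 0.00605381, 2.38095e-05, 0.000433333 ms; sum = 0.00751095 ms.
End-to-end = 0.103 ms.

0.103 ms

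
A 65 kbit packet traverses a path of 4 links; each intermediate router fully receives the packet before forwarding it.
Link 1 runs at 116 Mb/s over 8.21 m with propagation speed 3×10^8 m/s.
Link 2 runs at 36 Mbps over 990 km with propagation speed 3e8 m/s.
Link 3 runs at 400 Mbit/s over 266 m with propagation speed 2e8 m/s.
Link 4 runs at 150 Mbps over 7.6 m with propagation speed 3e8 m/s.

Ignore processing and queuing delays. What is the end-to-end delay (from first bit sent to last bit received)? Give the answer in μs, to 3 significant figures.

L = 65000 bits.
Transmission delays (L/R per hop): 560.345, 1805.56, 162.5, 433.333 μs; sum = 2961.73 μs.
Propagation delays (d/s per hop): 0.0273667, 3300, 1.33, 0.0253333 μs; sum = 3301.38 μs.
End-to-end = 6260 μs.

6260 μs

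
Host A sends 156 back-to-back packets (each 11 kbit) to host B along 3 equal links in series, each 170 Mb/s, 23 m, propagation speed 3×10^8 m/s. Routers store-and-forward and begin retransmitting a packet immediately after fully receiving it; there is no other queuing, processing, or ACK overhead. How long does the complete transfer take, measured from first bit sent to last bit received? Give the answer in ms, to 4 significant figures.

10.22 ms

Per-hop transmission t_tx = L/R = 11000/170000000 = 0.0647059 ms.
Per-hop propagation t_prop = 23/300000000 = 7.66667e-05 ms.
Pipeline fill: first packet needs 3·t_tx to clear all hops; remaining 155 packets each add one t_tx.
Total = (3+156-1)·t_tx + 3·t_prop = 158·0.0647059 + 3·7.66667e-05 = 10.22 ms.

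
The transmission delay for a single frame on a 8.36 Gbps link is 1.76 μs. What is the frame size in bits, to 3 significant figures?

L = R × t_tx = 8.36e+09 b/s × 1.76e-06 s = 14713.6 bits.

14700 bits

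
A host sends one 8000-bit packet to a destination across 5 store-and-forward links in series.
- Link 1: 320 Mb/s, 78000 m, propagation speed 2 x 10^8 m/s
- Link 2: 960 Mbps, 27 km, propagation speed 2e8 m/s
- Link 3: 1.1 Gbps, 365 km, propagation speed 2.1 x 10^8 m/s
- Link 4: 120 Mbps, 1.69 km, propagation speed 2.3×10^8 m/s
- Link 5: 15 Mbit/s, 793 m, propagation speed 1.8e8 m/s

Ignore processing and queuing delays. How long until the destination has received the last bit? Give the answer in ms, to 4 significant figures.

2.915 ms

Transmission delays (L/R per hop): 0.025, 0.00833333, 0.00727273, 0.0666667, 0.533333 ms; sum = 0.640606 ms.
Propagation delays (d/s per hop): 0.39, 0.135, 1.7381, 0.00734783, 0.00440556 ms; sum = 2.27485 ms.
End-to-end = 2.915 ms.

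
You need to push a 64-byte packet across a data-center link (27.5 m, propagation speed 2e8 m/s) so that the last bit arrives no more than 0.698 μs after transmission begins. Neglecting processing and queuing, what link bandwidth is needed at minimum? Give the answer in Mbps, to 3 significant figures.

913 Mbps

L = 512 bits.
Propagation delay = 27.5 / 200000000 = 0.1375 μs.
Transmission budget = 0.698 − 0.1375 = 0.5605 μs.
R ≥ L / t_tx = 512 bits / 5.605e-07 s = 913 Mbps.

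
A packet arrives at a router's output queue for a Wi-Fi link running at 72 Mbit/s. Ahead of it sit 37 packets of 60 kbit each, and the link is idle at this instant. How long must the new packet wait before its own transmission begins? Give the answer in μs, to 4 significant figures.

Each queued packet: L/R = 60000/72000000 = 833.333 μs.
37 queued → 30833.3 μs.
Queuing delay = 30830 μs.

30830 μs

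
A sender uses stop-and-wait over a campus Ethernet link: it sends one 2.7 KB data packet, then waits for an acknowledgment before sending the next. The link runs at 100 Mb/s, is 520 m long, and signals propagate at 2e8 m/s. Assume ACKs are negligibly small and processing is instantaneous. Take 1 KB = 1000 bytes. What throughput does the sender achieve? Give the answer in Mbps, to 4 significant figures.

97.65 Mbps

t_tx = L/R = 21600/100000000 = 0.000216 s.
t_prop = 520/200000000 = 2.6e-06 s; RTT = 5.2e-06 s.
Cycle = t_tx + RTT = 0.0002212 s.
Throughput = L / cycle = 21600 / 0.0002212 = 97.65 Mbps.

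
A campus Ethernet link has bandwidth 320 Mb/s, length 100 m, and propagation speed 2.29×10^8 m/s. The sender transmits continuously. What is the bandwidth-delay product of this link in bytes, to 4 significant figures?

Propagation delay = 100 / 229000000 = 4.36681e-07 s.
BDP = R × t_prop = 320000000 × 4.36681e-07 = 139.738 bits.
In bytes: 139.738/8 = 17.47 bytes.

17.47 bytes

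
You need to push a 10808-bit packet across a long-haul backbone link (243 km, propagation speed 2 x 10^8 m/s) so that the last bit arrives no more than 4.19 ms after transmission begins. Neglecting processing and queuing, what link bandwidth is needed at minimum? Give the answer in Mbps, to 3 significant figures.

Propagation delay = 243000 / 200000000 = 1.215 ms.
Transmission budget = 4.19 − 1.215 = 2.975 ms.
R ≥ L / t_tx = 10808 bits / 0.002975 s = 3.63 Mbps.

3.63 Mbps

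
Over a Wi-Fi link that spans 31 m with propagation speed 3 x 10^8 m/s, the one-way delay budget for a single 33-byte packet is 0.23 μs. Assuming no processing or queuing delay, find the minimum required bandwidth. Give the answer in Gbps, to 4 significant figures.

2.084 Gbps

L = 264 bits.
Propagation delay = 31 / 300000000 = 0.103333 μs.
Transmission budget = 0.23 − 0.103333 = 0.126667 μs.
R ≥ L / t_tx = 264 bits / 1.26667e-07 s = 2.084 Gbps.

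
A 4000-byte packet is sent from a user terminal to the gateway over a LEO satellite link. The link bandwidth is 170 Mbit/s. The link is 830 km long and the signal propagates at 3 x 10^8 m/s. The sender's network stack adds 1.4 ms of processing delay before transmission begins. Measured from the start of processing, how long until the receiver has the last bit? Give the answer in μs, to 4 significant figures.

4355 μs

L = 4000 × 8 = 32000 bits.
Transmission delay = L/R = 32000 / 170000000 = 188.235 μs.
Propagation delay = d/s = 830000 m / 300000000 m/s = 2766.67 μs.
Plus processing delay 1.4 ms = 1400 μs.
Total = 4355 μs.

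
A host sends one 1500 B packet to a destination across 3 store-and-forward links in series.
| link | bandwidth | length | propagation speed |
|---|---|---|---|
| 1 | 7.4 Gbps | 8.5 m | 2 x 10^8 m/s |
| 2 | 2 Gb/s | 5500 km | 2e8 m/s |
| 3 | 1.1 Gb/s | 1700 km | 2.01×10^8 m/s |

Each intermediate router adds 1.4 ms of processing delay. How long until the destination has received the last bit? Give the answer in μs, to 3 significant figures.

38800 μs

L = 1500 × 8 = 12000 bits.
Transmission delays (L/R per hop): 1.62162, 6, 10.9091 μs; sum = 18.5307 μs.
Propagation delays (d/s per hop): 0.0425, 27500, 8457.71 μs; sum = 35957.8 μs.
Processing at 2 router(s): 2 × 1.4 ms = 2800 μs.
End-to-end = 38800 μs.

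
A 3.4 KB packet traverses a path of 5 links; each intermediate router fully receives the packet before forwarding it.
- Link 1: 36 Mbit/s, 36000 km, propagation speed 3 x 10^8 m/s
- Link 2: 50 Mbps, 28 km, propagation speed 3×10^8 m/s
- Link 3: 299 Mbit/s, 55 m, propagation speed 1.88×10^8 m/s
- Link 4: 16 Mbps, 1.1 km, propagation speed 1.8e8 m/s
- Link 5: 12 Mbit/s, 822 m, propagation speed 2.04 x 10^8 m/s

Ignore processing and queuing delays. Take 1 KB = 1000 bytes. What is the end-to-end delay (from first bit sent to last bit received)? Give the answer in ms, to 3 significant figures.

125 ms

L = 27200 bits.
Transmission delays (L/R per hop): 0.755556, 0.544, 0.0909699, 1.7, 2.26667 ms; sum = 5.35719 ms.
Propagation delays (d/s per hop): 120, 0.0933333, 0.000292553, 0.00611111, 0.00402941 ms; sum = 120.104 ms.
End-to-end = 125 ms.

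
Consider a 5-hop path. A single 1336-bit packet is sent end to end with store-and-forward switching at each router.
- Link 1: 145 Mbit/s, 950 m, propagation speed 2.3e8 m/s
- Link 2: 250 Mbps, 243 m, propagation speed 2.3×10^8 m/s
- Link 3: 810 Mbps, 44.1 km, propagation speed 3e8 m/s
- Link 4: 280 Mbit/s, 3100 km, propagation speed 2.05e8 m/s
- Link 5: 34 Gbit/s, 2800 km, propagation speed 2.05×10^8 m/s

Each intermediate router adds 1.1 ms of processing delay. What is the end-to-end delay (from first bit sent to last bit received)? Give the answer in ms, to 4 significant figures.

33.35 ms

Transmission delays (L/R per hop): 0.00921379, 0.005344, 0.00164938, 0.00477143, 3.92941e-05 ms; sum = 0.0210179 ms.
Propagation delays (d/s per hop): 0.00413043, 0.00105652, 0.147, 15.122, 13.6585 ms; sum = 28.9327 ms.
Processing at 4 router(s): 4 × 1.1 ms = 4.4 ms.
End-to-end = 33.35 ms.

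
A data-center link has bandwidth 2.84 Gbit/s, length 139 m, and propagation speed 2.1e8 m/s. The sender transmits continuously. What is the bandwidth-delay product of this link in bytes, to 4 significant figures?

Propagation delay = 139 / 210000000 = 6.61905e-07 s.
BDP = R × t_prop = 2840000000 × 6.61905e-07 = 1879.81 bits.
In bytes: 1879.81/8 = 235.0 bytes.

235.0 bytes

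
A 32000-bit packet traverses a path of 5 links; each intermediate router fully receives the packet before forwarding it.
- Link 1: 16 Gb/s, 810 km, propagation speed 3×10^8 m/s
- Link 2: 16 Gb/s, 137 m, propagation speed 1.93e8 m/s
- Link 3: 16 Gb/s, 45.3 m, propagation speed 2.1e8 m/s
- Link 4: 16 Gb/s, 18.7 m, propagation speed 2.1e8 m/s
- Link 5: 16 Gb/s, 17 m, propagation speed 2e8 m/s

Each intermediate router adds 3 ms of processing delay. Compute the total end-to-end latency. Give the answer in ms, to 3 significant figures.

14.7 ms

Transmission delay per hop = L/R = 32000/16000000000 = 0.002 ms; 5 hops → 0.01 ms.
Propagation delays (d/s per hop): 2.7, 0.000709845, 0.000215714, 8.90476e-05, 8.5e-05 ms; sum = 2.7011 ms.
Processing at 4 router(s): 4 × 3 ms = 12 ms.
End-to-end = 14.7 ms.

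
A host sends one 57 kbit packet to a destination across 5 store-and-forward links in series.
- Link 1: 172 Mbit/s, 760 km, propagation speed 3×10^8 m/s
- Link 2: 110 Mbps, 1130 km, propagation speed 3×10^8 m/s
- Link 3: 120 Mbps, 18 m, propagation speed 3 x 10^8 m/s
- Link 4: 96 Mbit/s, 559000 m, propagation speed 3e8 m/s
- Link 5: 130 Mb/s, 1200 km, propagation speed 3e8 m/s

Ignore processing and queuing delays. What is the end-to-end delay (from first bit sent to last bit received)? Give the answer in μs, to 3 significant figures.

L = 57000 bits.
Transmission delays (L/R per hop): 331.395, 518.182, 475, 593.75, 438.462 μs; sum = 2356.79 μs.
Propagation delays (d/s per hop): 2533.33, 3766.67, 0.06, 1863.33, 4000 μs; sum = 12163.4 μs.
End-to-end = 14500 μs.

14500 μs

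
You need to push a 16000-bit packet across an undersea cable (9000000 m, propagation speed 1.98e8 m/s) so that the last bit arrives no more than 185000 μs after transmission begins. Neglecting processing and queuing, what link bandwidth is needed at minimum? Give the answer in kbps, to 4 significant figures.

114.7 kbps

Propagation delay = 9000000 / 198000000 = 45454.5 μs.
Transmission budget = 185000 − 45454.5 = 139545 μs.
R ≥ L / t_tx = 16000 bits / 0.139545 s = 114.7 kbps.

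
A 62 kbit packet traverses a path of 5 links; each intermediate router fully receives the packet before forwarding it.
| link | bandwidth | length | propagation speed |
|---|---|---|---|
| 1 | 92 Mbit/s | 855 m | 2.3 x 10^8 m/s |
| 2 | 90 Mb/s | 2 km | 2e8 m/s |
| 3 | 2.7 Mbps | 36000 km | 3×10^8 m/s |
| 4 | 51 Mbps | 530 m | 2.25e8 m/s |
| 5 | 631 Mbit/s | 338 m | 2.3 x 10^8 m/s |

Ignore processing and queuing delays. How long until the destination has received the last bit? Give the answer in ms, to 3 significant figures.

146 ms

L = 62000 bits.
Transmission delays (L/R per hop): 0.673913, 0.688889, 22.963, 1.21569, 0.0982567 ms; sum = 25.6397 ms.
Propagation delays (d/s per hop): 0.00371739, 0.01, 120, 0.00235556, 0.00146957 ms; sum = 120.018 ms.
End-to-end = 146 ms.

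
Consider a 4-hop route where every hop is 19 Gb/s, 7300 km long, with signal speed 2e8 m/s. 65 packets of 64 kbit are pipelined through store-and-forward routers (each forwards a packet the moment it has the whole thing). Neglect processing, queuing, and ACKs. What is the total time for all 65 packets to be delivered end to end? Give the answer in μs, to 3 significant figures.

Per-hop transmission t_tx = L/R = 64000/19000000000 = 3.36842 μs.
Per-hop propagation t_prop = 7300000/200000000 = 36500 μs.
Pipeline fill: first packet needs 4·t_tx to clear all hops; remaining 64 packets each add one t_tx.
Total = (4+65-1)·t_tx + 4·t_prop = 68·3.36842 + 4·36500 = 146000 μs.

146000 μs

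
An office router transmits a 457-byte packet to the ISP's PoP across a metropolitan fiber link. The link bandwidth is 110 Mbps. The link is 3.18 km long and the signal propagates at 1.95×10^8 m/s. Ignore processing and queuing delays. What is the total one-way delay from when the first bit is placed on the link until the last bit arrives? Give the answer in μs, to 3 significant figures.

49.5 μs

L = 457 × 8 = 3656 bits.
Transmission delay = L/R = 3656 / 110000000 = 33.2364 μs.
Propagation delay = d/s = 3180 m / 195000000 m/s = 16.3077 μs.
Total = 49.5 μs.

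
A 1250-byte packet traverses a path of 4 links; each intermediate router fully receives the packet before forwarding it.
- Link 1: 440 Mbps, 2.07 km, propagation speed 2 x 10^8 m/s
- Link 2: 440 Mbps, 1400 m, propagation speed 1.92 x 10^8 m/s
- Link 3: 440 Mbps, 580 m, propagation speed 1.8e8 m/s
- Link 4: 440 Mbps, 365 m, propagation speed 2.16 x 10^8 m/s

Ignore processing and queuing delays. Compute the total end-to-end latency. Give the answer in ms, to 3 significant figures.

0.113 ms

L = 1250 × 8 = 10000 bits.
Transmission delay per hop = L/R = 10000/440000000 = 0.0227273 ms; 4 hops → 0.0909091 ms.
Propagation delays (d/s per hop): 0.01035, 0.00729167, 0.00322222, 0.00168981 ms; sum = 0.0225537 ms.
End-to-end = 0.113 ms.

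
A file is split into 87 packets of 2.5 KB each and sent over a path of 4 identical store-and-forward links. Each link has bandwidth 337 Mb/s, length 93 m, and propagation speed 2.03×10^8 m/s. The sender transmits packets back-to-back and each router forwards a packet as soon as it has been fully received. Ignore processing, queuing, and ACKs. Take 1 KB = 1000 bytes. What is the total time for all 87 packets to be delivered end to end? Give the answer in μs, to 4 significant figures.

5343 μs

Per-hop transmission t_tx = L/R = 20000/337000000 = 59.3472 μs.
Per-hop propagation t_prop = 93/2.03e+08 = 0.458128 μs.
Pipeline fill: first packet needs 4·t_tx to clear all hops; remaining 86 packets each add one t_tx.
Total = (4+87-1)·t_tx + 4·t_prop = 90·59.3472 + 4·0.458128 = 5343 μs.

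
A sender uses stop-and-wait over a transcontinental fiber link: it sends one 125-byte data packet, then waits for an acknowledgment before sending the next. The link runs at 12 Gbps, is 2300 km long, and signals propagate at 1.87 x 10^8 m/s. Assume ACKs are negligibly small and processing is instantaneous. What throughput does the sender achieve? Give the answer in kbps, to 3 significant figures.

t_tx = L/R = 1000/12000000000 = 8.33333e-08 s.
t_prop = 2300000/187000000 = 0.0122995 s; RTT = 0.0245989 s.
Cycle = t_tx + RTT = 0.024599 s.
Throughput = L / cycle = 1000 / 0.024599 = 40.7 kbps.

40.7 kbps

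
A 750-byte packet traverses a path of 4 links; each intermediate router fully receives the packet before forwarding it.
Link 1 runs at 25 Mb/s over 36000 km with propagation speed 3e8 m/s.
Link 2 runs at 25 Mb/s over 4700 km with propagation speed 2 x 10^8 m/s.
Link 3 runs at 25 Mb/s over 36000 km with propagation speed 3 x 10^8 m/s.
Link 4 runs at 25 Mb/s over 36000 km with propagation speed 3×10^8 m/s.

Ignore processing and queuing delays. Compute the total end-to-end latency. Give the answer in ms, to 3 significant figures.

L = 750 × 8 = 6000 bits.
Transmission delay per hop = L/R = 6000/25000000 = 0.24 ms; 4 hops → 0.96 ms.
Propagation delays (d/s per hop): 120, 23.5, 120, 120 ms; sum = 383.5 ms.
End-to-end = 384 ms.

384 ms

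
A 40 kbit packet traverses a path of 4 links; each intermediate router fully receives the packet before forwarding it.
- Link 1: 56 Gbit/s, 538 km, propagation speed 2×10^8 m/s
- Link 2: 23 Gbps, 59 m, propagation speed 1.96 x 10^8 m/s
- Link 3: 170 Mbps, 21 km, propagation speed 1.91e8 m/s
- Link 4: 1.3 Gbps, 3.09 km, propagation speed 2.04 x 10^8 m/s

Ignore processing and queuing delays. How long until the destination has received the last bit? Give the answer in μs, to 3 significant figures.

L = 40000 bits.
Transmission delays (L/R per hop): 0.714286, 1.73913, 235.294, 30.7692 μs; sum = 268.517 μs.
Propagation delays (d/s per hop): 2690, 0.30102, 109.948, 15.1471 μs; sum = 2815.4 μs.
End-to-end = 3080 μs.

3080 μs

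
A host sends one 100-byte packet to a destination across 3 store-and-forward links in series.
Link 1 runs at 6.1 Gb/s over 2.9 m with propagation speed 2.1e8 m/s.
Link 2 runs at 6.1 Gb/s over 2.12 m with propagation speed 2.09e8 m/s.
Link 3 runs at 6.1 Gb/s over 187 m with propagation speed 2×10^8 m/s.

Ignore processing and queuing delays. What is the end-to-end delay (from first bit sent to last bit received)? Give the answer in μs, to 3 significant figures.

L = 100 × 8 = 800 bits.
Transmission delay per hop = L/R = 800/6100000000 = 0.131148 μs; 3 hops → 0.393443 μs.
Propagation delays (d/s per hop): 0.0138095, 0.0101435, 0.935 μs; sum = 0.958953 μs.
End-to-end = 1.35 μs.

1.35 μs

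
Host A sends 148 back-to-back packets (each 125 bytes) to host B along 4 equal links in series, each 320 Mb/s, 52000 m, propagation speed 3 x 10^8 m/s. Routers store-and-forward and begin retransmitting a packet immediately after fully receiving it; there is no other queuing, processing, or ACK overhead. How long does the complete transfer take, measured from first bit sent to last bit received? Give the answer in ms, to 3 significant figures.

1.17 ms

Per-hop transmission t_tx = L/R = 1000/320000000 = 0.003125 ms.
Per-hop propagation t_prop = 52000/300000000 = 0.173333 ms.
Pipeline fill: first packet needs 4·t_tx to clear all hops; remaining 147 packets each add one t_tx.
Total = (4+148-1)·t_tx + 4·t_prop = 151·0.003125 + 4·0.173333 = 1.17 ms.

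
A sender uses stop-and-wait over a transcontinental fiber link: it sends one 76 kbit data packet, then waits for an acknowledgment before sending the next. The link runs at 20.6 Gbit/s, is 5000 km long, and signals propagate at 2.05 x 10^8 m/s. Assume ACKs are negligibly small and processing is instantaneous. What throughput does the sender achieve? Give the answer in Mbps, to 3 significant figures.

1.56 Mbps

t_tx = L/R = 76000/20600000000 = 3.68932e-06 s.
t_prop = 5000000/2.05e+08 = 0.0243902 s; RTT = 0.0487805 s.
Cycle = t_tx + RTT = 0.0487842 s.
Throughput = L / cycle = 76000 / 0.0487842 = 1.56 Mbps.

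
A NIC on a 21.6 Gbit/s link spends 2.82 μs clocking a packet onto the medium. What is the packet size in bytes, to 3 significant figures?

7610 bytes

L = R × t_tx = 21600000000 b/s × 2.82e-06 s = 60912 bits.
In bytes: 60912 / 8 = 7610 bytes.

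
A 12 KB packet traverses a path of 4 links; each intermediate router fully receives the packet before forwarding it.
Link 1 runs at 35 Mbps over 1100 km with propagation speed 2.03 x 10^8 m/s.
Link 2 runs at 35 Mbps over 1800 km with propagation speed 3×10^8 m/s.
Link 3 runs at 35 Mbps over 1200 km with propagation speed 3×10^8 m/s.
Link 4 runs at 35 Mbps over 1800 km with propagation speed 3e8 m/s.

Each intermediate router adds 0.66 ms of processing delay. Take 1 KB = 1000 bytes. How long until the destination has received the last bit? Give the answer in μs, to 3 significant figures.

L = 96000 bits.
Transmission delay per hop = L/R = 96000/35000000 = 2742.86 μs; 4 hops → 10971.4 μs.
Propagation delays (d/s per hop): 5418.72, 6000, 4000, 6000 μs; sum = 21418.7 μs.
Processing at 3 router(s): 3 × 0.66 ms = 1980 μs.
End-to-end = 34400 μs.

34400 μs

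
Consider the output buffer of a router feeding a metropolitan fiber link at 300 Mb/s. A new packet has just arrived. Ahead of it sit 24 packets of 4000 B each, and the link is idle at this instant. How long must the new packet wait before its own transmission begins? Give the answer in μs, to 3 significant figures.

Each queued packet: L/R = 32000/300000000 = 106.667 μs.
24 queued → 2560 μs.
Queuing delay = 2560 μs.

2560 μs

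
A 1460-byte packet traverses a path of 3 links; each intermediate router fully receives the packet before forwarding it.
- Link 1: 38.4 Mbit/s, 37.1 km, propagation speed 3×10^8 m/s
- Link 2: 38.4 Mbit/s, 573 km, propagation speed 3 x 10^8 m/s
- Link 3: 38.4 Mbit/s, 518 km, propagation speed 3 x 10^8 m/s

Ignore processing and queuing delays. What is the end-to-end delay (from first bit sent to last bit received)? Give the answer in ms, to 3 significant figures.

L = 1460 × 8 = 11680 bits.
Transmission delay per hop = L/R = 11680/38400000 = 0.304167 ms; 3 hops → 0.9125 ms.
Propagation delays (d/s per hop): 0.123667, 1.91, 1.72667 ms; sum = 3.76033 ms.
End-to-end = 4.67 ms.

4.67 ms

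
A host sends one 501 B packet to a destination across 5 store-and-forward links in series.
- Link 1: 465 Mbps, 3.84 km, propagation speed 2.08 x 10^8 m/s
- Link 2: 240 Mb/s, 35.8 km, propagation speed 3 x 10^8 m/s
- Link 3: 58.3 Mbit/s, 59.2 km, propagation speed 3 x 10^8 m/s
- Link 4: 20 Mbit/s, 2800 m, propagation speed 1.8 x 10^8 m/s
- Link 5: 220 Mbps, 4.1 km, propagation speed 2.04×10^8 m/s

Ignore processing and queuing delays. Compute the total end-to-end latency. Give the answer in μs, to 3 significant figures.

683 μs

L = 501 × 8 = 4008 bits.
Transmission delays (L/R per hop): 8.61935, 16.7, 68.7479, 200.4, 18.2182 μs; sum = 312.685 μs.
Propagation delays (d/s per hop): 18.4615, 119.333, 197.333, 15.5556, 20.098 μs; sum = 370.782 μs.
End-to-end = 683 μs.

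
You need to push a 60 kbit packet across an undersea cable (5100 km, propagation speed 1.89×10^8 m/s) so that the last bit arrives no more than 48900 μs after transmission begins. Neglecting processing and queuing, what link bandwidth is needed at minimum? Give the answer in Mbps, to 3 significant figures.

2.74 Mbps

Propagation delay = 5100000 / 189000000 = 26984.1 μs.
Transmission budget = 48900 − 26984.1 = 21915.9 μs.
R ≥ L / t_tx = 60000 bits / 0.0219159 s = 2.74 Mbps.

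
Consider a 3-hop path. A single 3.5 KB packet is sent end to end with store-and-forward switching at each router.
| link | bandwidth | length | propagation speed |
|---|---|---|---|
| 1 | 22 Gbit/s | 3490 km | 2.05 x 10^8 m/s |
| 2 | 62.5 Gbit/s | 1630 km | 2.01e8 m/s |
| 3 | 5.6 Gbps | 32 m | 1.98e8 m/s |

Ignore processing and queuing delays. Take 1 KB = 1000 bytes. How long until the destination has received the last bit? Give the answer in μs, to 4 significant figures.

L = 28000 bits.
Transmission delays (L/R per hop): 1.27273, 0.448, 5 μs; sum = 6.72073 μs.
Propagation delays (d/s per hop): 17024.4, 8109.45, 0.161616 μs; sum = 25134 μs.
End-to-end = 25140 μs.

25140 μs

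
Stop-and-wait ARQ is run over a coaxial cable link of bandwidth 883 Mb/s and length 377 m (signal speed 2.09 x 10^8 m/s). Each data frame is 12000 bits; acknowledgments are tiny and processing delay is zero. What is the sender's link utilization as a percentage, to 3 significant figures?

79.0 %

t_tx = L/R = 12000/883000000 = 1.359e-05 s.
t_prop = 377/209000000 = 1.80383e-06 s; RTT = 3.60766e-06 s.
Cycle = t_tx + RTT = 1.71977e-05 s.
Utilization = t_tx / cycle = 1.359e-05/1.71977e-05 = 79.0 %.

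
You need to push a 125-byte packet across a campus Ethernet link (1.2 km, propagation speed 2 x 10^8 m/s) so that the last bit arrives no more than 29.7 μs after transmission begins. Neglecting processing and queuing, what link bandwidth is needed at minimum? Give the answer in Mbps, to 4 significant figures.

42.19 Mbps

L = 1000 bits.
Propagation delay = 1200 / 200000000 = 6 μs.
Transmission budget = 29.7 − 6 = 23.7 μs.
R ≥ L / t_tx = 1000 bits / 2.37e-05 s = 42.19 Mbps.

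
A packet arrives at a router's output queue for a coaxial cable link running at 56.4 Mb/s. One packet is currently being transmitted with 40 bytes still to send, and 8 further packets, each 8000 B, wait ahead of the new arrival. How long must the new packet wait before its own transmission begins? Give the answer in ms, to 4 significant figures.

9.084 ms

Each queued packet: L/R = 64000/56400000 = 1.13475 ms.
8 queued → 9.07801 ms.
Plus remaining 320 bits of current packet: 0.00567376 ms.
Queuing delay = 9.084 ms.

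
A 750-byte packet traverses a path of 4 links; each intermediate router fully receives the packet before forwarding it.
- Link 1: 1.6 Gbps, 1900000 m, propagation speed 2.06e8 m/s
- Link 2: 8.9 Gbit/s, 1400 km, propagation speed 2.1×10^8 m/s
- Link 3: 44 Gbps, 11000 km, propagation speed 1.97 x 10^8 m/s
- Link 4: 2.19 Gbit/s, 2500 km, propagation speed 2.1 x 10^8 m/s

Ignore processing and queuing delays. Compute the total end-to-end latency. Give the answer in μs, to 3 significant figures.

83600 μs

L = 750 × 8 = 6000 bits.
Transmission delays (L/R per hop): 3.75, 0.674157, 0.136364, 2.73973 μs; sum = 7.30025 μs.
Propagation delays (d/s per hop): 9223.3, 6666.67, 55837.6, 11904.8 μs; sum = 83632.3 μs.
End-to-end = 83600 μs.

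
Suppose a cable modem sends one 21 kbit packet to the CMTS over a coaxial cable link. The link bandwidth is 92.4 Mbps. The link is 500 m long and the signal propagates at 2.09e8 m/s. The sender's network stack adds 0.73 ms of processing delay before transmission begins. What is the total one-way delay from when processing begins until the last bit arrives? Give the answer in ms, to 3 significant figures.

L = 21000 bits.
Transmission delay = L/R = 21000 / 92400000 = 0.227273 ms.
Propagation delay = d/s = 500 m / 209000000 m/s = 0.00239234 ms.
Plus processing delay 0.73 ms = 0.73 ms.
Total = 0.960 ms.

0.960 ms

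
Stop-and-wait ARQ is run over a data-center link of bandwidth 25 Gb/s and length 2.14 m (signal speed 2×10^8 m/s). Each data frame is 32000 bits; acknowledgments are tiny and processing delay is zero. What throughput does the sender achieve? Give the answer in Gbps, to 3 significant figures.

24.6 Gbps

t_tx = L/R = 32000/25000000000 = 1.28e-06 s.
t_prop = 2.14/200000000 = 1.07e-08 s; RTT = 2.14e-08 s.
Cycle = t_tx + RTT = 1.3014e-06 s.
Throughput = L / cycle = 32000 / 1.3014e-06 = 24.6 Gbps.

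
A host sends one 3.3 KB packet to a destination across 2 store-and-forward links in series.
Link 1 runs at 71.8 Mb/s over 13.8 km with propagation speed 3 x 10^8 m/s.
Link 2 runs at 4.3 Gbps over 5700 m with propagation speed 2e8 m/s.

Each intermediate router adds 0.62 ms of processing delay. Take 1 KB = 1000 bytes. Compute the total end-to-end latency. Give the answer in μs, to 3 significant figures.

1070 μs

L = 26400 bits.
Transmission delays (L/R per hop): 367.688, 6.13953 μs; sum = 373.828 μs.
Propagation delays (d/s per hop): 46, 28.5 μs; sum = 74.5 μs.
Processing at 1 router(s): 1 × 0.62 ms = 620 μs.
End-to-end = 1070 μs.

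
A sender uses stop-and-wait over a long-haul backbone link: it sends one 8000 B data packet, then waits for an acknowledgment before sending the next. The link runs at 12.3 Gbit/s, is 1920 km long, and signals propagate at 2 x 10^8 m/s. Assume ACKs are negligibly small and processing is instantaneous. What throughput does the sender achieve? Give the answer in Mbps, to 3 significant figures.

3.33 Mbps

t_tx = L/R = 64000/12300000000 = 5.20325e-06 s.
t_prop = 1920000/200000000 = 0.0096 s; RTT = 0.0192 s.
Cycle = t_tx + RTT = 0.0192052 s.
Throughput = L / cycle = 64000 / 0.0192052 = 3.33 Mbps.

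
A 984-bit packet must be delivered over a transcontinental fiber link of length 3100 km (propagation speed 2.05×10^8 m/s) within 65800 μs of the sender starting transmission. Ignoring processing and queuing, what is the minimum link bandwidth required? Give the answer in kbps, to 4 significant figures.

19.42 kbps

Propagation delay = 3100000 / 2.05e+08 = 15122 μs.
Transmission budget = 65800 − 15122 = 50678 μs.
R ≥ L / t_tx = 984 bits / 0.050678 s = 19.42 kbps.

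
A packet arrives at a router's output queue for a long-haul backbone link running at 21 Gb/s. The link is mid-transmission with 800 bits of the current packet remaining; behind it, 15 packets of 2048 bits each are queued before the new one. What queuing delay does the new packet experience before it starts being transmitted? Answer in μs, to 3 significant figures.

1.50 μs

Each queued packet: L/R = 2048/21000000000 = 0.0975238 μs.
15 queued → 1.46286 μs.
Plus remaining 800 bits of current packet: 0.0380952 μs.
Queuing delay = 1.50 μs.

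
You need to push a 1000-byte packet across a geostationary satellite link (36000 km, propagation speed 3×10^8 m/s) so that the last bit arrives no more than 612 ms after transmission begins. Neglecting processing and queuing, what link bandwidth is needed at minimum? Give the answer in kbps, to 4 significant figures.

16.26 kbps

L = 8000 bits.
Propagation delay = 36000000 / 300000000 = 120 ms.
Transmission budget = 612 − 120 = 492 ms.
R ≥ L / t_tx = 8000 bits / 0.492 s = 16.26 kbps.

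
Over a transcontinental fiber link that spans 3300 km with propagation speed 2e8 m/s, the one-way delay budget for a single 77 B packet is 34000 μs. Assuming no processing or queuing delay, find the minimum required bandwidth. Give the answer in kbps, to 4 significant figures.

35.20 kbps

L = 616 bits.
Propagation delay = 3300000 / 200000000 = 16500 μs.
Transmission budget = 34000 − 16500 = 17500 μs.
R ≥ L / t_tx = 616 bits / 0.0175 s = 35.20 kbps.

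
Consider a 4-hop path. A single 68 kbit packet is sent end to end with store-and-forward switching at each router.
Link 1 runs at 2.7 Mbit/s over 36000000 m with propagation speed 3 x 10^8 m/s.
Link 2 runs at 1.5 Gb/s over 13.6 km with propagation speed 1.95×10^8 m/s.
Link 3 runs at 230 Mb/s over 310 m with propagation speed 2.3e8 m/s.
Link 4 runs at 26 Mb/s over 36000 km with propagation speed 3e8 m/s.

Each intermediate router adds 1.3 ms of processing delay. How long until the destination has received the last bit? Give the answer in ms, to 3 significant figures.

272 ms

L = 68000 bits.
Transmission delays (L/R per hop): 25.1852, 0.0453333, 0.295652, 2.61538 ms; sum = 28.1416 ms.
Propagation delays (d/s per hop): 120, 0.0697436, 0.00134783, 120 ms; sum = 240.071 ms.
Processing at 3 router(s): 3 × 1.3 ms = 3.9 ms.
End-to-end = 272 ms.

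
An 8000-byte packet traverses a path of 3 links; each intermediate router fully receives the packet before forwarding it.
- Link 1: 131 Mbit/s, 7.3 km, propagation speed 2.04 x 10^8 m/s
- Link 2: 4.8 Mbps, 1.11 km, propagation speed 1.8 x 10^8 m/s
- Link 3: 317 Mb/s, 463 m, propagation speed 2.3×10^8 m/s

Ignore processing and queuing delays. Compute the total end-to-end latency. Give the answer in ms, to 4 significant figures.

14.07 ms

L = 8000 × 8 = 64000 bits.
Transmission delays (L/R per hop): 0.48855, 13.3333, 0.201893 ms; sum = 14.0238 ms.
Propagation delays (d/s per hop): 0.0357843, 0.00616667, 0.00201304 ms; sum = 0.043964 ms.
End-to-end = 14.07 ms.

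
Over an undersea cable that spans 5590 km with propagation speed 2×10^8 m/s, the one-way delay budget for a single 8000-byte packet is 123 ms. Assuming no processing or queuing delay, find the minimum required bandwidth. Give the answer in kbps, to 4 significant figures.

L = 64000 bits.
Propagation delay = 5590000 / 200000000 = 27.95 ms.
Transmission budget = 123 − 27.95 = 95.05 ms.
R ≥ L / t_tx = 64000 bits / 0.09505 s = 673.3 kbps.

673.3 kbps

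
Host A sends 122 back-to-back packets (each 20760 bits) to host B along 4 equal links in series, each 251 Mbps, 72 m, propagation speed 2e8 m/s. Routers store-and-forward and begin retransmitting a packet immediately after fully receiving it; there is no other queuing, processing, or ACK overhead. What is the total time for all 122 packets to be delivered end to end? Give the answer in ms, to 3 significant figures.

10.3 ms

Per-hop transmission t_tx = L/R = 20760/251000000 = 0.0827092 ms.
Per-hop propagation t_prop = 72/200000000 = 0.00036 ms.
Pipeline fill: first packet needs 4·t_tx to clear all hops; remaining 121 packets each add one t_tx.
Total = (4+122-1)·t_tx + 4·t_prop = 125·0.0827092 + 4·0.00036 = 10.3 ms.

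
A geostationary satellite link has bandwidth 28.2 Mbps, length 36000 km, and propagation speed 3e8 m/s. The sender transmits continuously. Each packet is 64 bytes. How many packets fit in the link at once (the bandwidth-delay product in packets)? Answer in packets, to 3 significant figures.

6610 packets

Propagation delay = 36000000 / 300000000 = 0.12 s.
BDP = R × t_prop = 28200000 × 0.12 = 3384000 bits.
In packets of 512 bits: 6610 packets.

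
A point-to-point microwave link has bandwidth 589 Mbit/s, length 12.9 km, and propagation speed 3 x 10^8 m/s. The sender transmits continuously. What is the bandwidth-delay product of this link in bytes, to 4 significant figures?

3166 bytes

Propagation delay = 12900 / 300000000 = 4.3e-05 s.
BDP = R × t_prop = 589000000 × 4.3e-05 = 25327 bits.
In bytes: 25327/8 = 3166 bytes.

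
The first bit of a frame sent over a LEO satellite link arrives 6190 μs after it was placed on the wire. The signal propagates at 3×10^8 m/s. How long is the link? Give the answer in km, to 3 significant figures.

d = s × t_prop = 300000000 × 0.00619 = 1860 km.

1860 km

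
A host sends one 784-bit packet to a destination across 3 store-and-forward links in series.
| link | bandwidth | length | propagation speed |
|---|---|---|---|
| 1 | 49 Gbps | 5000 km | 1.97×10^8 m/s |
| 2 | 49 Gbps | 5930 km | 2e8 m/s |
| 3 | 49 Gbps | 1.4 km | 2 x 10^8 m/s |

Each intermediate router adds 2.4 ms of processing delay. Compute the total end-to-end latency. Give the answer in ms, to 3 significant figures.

Transmission delay per hop = L/R = 784/49000000000 = 1.6e-05 ms; 3 hops → 4.8e-05 ms.
Propagation delays (d/s per hop): 25.3807, 29.65, 0.007 ms; sum = 55.0377 ms.
Processing at 2 router(s): 2 × 2.4 ms = 4.8 ms.
End-to-end = 59.8 ms.

59.8 ms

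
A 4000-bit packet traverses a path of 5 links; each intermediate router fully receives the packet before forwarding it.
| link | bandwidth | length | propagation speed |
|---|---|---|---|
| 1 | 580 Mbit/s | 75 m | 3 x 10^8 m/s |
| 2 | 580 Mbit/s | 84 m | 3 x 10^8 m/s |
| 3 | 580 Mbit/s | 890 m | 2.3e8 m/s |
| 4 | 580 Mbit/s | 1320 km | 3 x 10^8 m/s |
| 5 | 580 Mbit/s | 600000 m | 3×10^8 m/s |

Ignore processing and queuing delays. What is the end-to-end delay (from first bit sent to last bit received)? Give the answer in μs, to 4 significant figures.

6439 μs

Transmission delay per hop = L/R = 4000/580000000 = 6.89655 μs; 5 hops → 34.4828 μs.
Propagation delays (d/s per hop): 0.25, 0.28, 3.86957, 4400, 2000 μs; sum = 6404.4 μs.
End-to-end = 6439 μs.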